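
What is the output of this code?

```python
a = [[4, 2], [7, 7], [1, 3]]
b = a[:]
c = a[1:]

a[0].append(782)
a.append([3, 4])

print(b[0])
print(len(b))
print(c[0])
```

Key concept: slice with nested mutation.
Step by step:
`a = [[4, 2], [7, 7], [1, 3]]` → a = [[4, 2], [7, 7], [1, 3]]
`b = a[:]` → b = [[4, 2], [7, 7], [1, 3]]
`c = a[1:]` → c = [[7, 7], [1, 3]]
`a[0].append(782)` → a = [[4, 2, 782], [7, 7], [1, 3]]; b = [[4, 2, 782], [7, 7], [1, 3]]
`a.append([3, 4])` → a = [[4, 2, 782], [7, 7], [1, 3], [3, 4]]
`print(b[0])` → prints [4, 2, 782]
`print(len(b))` → prints 3
`print(c[0])` → prints [7, 7]

Answer:
[4, 2, 782]
3
[7, 7]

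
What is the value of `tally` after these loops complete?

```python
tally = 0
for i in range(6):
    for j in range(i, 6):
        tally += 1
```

Upper triangle: 6 + 5 + ... + 1
`tally` takes the values: 0 → 1 → 2 → 3 → 4 → 5 → 6 → 7 → 8 → 9 → 10 → 11 → 12 → 13 → 14 → 15 → 16 → 17 → 18 → 19 → 20 → 21

Answer: 21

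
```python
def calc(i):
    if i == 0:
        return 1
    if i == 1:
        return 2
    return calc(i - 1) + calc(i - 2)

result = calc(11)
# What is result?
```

Build up from base cases: calc(0)=1, calc(1)=2, calc(2)=3, calc(3)=5, calc(4)=8, calc(5)=13, calc(6)=21, ..., calc(11)=233

Answer: 233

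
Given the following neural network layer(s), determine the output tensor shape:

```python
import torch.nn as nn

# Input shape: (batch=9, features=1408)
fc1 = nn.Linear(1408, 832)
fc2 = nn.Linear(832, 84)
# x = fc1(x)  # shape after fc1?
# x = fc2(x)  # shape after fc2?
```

Input: (9, 1408) -> after fc1: (9, 832) -> Output: (9, 84)

Answer: (9, 84)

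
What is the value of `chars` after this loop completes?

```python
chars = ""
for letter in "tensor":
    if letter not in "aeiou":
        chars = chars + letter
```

Remove vowels from 'tensor'
`chars` takes the values: "" → "t" → "tn" → "tns" → "tnsr"

Answer: "tnsr"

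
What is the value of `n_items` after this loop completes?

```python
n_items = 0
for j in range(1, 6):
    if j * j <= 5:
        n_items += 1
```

Count numbers where j² ≤ 5
`n_items` takes the values: 0 → 1 → 2

Answer: 2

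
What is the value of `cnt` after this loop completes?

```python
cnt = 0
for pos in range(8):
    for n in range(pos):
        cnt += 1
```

Triangle number: 0+1+2+...+7
`cnt` takes the values: 0 → 1 → 2 → 3 → 4 → 5 → 6 → 7 → 8 → 9 → 10 → 11 → 12 → 13 → 14 → 15 → 16 → 17 → 18 → 19 → 20 → 21 → 22 → 23 → 24 → 25 → 26 → 27 → 28

Answer: 28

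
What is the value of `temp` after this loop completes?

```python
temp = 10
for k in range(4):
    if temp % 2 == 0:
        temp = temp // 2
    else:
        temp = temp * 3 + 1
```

Collatz-style transformation from 10
`temp` takes the values: 10 → 5 → 16 → 8 → 4

Answer: 4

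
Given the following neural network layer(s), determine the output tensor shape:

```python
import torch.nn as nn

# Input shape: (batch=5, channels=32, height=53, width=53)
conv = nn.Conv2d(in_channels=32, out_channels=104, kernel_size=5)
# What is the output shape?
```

Input: (5, 32, 53, 53) -> Output: (5, 104, 49, 49)

Answer: (5, 104, 49, 49)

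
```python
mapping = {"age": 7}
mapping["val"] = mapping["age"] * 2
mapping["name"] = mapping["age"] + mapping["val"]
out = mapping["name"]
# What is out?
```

Trace:
`mapping = {"age": 7}` → mapping = {'age': 7}
`mapping["val"] = mapping["age"] * 2` → mapping = {'age': 7, 'val': 14}
`mapping["name"] = mapping["age"] + mapping["val"]` → mapping = {'age': 7, 'val': 14, 'name': 21}
`out = mapping["name"]` → out = 21
So out = 21

Answer: 21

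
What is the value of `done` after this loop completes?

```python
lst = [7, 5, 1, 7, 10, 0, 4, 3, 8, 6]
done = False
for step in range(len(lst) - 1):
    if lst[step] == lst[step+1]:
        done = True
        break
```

Check consecutive duplicates in [7, 5, 1, 7, 10, 0, 4, 3, 8, 6]
`done` takes the values: False

Answer: False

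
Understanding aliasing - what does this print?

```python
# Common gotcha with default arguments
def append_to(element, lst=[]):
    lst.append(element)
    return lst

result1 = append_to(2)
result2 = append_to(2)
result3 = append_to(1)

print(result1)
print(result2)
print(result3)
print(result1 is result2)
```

Key concept: mutable default argument gotcha.
Step by step:
`result1 = append_to(2)` → result1 = [2]
`result2 = append_to(2)` → result1 = [2, 2] (same object as result2); result2 = [2, 2] (same object as result1)
`result3 = append_to(1)` → result1 = [2, 2, 1] (same object as result2, result3); result2 = [2, 2, 1] (same object as result1, result3); result3 = [2, 2, 1] (same object as result1, result2)
`print(result1)` → prints [2, 2, 1]
`print(result2)` → prints [2, 2, 1]
`print(result3)` → prints [2, 2, 1]
`print(result1 is result2)` → prints True

Answer:
[2, 2, 1]
[2, 2, 1]
[2, 2, 1]
True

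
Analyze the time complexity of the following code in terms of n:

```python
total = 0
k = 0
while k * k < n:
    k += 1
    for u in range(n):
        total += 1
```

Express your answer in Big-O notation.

Each loop level contributes: √n × n. Multiplying the contributions gives O(n√n).

Answer: O(n√n)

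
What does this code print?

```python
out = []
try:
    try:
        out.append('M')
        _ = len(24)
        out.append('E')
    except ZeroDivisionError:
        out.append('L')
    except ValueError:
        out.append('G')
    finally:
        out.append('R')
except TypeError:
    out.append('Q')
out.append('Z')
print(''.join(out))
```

Execution trace: 'M' (inner try body) → 'R' (inner finally) → 'Q' (outer except TypeError) → 'Z' (after the try/except). Output: MRQZ

Answer: MRQZ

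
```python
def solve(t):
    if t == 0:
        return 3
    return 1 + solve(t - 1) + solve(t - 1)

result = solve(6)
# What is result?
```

solve(t) = 1 + 2·solve(t-1), solve(0)=3. Closed form: (3+1)·2^6 - 1 = 255.

Answer: 255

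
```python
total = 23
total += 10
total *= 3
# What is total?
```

Trace:
`total = 23` → total = 23
`total += 10` → total = 33
`total *= 3` → total = 99
So total = 99

Answer: 99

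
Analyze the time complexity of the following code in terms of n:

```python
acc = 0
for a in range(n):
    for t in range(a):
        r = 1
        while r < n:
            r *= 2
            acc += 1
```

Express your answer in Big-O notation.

Each loop level contributes: n × n × log n. Multiplying the contributions gives O(n^2 log n).

Answer: O(n^2 log n)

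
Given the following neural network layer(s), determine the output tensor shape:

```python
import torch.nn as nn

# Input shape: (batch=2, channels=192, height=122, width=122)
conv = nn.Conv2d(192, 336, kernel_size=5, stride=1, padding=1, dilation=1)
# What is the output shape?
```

Input: (2, 192, 122, 122) -> Output: (2, 336, 120, 120)

Answer: (2, 336, 120, 120)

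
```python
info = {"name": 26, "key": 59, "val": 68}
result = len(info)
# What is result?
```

Trace:
`info = {"name": 26, "key": 59, "val": 68}` → info = {'name': 26, 'key': 59, 'val': 68}
`result = len(info)` → result = 3
So result = 3

Answer: 3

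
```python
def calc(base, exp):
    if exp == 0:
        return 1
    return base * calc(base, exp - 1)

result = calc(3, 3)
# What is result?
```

calc(3, 3) = 3 * 3 * 3 = 27

Answer: 27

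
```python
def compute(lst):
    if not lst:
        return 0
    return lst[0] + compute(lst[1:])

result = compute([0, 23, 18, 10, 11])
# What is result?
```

0 + 23 + 18 + 10 + 11 + 0 = 62

Answer: 62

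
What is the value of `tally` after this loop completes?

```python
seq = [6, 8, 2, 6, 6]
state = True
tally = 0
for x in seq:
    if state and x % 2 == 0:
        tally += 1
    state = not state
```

Count even values at even positions
`tally` takes the values: 0 → 1 → 2 → 3

Answer: 3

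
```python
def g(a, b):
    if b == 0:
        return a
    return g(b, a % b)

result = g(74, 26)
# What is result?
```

g(74, 26) -> g(26, 22) -> g(22, 4) -> g(4, 2) -> g(2, 0) -> 2

Answer: 2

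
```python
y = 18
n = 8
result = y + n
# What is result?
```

Trace:
`y = 18` → y = 18
`n = 8` → n = 8
`result = y + n` → result = 26
So result = 26

Answer: 26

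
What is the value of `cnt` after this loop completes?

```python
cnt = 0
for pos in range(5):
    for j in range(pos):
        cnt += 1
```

Triangle number: 0+1+2+...+4
`cnt` takes the values: 0 → 1 → 2 → 3 → 4 → 5 → 6 → 7 → 8 → 9 → 10

Answer: 10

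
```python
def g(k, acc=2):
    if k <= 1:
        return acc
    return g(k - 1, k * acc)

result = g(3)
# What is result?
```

Accumulator trace (n, acc): (3, 2) -> (2, 6) -> (1, 12) -> return 12

Answer: 12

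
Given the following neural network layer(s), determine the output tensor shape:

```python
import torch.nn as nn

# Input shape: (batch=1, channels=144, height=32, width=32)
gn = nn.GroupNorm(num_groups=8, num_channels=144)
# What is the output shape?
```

Input: (1, 144, 32, 32) -> Output: (1, 144, 32, 32)

Answer: (1, 144, 32, 32)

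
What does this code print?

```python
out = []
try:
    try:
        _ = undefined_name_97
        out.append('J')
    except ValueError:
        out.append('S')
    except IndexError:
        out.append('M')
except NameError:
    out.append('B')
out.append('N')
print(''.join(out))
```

Execution trace: 'B' (outer except NameError) → 'N' (after the try/except). Output: BN

Answer: BN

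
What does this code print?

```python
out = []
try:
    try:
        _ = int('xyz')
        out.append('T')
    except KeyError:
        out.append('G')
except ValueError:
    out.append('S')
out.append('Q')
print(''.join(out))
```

Execution trace: 'S' (outer except ValueError) → 'Q' (after the try/except). Output: SQ

Answer: SQ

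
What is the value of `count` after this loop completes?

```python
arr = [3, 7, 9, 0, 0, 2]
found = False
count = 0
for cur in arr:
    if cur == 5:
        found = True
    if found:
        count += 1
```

Count elements after first 5 in [3, 7, 9, 0, 0, 2]
`count` takes the values: 0

Answer: 0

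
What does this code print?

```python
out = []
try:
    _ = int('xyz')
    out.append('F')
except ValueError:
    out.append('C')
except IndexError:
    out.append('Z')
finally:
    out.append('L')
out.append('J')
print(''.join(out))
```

Execution trace: 'C' (except ValueError) → 'L' (finally) → 'J' (after the try/except). Output: CLJ

Answer: CLJ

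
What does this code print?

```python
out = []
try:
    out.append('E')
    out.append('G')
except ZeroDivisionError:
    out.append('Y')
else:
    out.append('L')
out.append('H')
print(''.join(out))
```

Execution trace: 'E' (try body) → 'G' (try body, no exception) → 'L' (else) → 'H' (after the try/except). Output: EGLH

Answer: EGLH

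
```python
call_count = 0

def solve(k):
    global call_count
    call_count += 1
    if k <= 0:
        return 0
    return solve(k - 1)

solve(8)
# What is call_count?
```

Linear recursion stepping by 1: 9 calls from k=8 down to ≤0.

Answer: 9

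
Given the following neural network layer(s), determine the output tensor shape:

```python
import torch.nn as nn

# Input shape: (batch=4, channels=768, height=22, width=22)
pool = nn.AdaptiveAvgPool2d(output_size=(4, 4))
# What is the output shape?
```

Input: (4, 768, 22, 22) -> Output: (4, 768, 4, 4)

Answer: (4, 768, 4, 4)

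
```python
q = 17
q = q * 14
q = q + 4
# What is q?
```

Trace:
`q = 17` → q = 17
`q = q * 14` → q = 238
`q = q + 4` → q = 242
So q = 242

Answer: 242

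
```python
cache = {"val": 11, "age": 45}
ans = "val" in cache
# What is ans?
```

Trace:
`cache = {"val": 11, "age": 45}` → cache = {'val': 11, 'age': 45}
`ans = "val" in cache` → ans = True
So ans = True

Answer: True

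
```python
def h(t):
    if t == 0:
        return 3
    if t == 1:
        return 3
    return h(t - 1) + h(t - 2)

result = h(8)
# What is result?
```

Build up from base cases: h(0)=3, h(1)=3, h(2)=6, h(3)=9, h(4)=15, h(5)=24, h(6)=39, ..., h(8)=102

Answer: 102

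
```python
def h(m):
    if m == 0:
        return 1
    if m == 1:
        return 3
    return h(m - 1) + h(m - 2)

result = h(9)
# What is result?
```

Build up from base cases: h(0)=1, h(1)=3, h(2)=4, h(3)=7, h(4)=11, h(5)=18, h(6)=29, ..., h(9)=123

Answer: 123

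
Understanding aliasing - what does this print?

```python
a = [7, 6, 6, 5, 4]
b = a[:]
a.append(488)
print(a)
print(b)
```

Key concept: slice [:] creates copy.
Step by step:
`a = [7, 6, 6, 5, 4]` → a = [7, 6, 6, 5, 4]
`b = a[:]` → b = [7, 6, 6, 5, 4]
`a.append(488)` → a = [7, 6, 6, 5, 4, 488]
`print(a)` → prints [7, 6, 6, 5, 4, 488]
`print(b)` → prints [7, 6, 6, 5, 4]

Answer:
[7, 6, 6, 5, 4, 488]
[7, 6, 6, 5, 4]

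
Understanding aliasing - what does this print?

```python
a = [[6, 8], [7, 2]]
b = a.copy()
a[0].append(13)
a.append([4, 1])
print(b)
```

Key concept: shallow copy with nested lists.
Step by step:
`a = [[6, 8], [7, 2]]` → a = [[6, 8], [7, 2]]
`b = a.copy()` → b = [[6, 8], [7, 2]]
`a[0].append(13)` → a = [[6, 8, 13], [7, 2]]; b = [[6, 8, 13], [7, 2]]
`a.append([4, 1])` → a = [[6, 8, 13], [7, 2], [4, 1]]
`print(b)` → prints [[6, 8, 13], [7, 2]]

Answer: [[6, 8, 13], [7, 2]]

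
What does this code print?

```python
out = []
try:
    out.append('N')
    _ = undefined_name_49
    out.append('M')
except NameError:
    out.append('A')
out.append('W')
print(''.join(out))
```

Execution trace: 'N' (try body) → 'A' (except NameError) → 'W' (after the try/except). Output: NAW

Answer: NAW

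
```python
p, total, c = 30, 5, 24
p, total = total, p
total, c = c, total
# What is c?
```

Trace:
`p, total, c = 30, 5, 24` → p = 30; total = 5; c = 24
`p, total = total, p` → p = 5; total = 30
`total, c = c, total` → total = 24; c = 30
So c = 30

Answer: 30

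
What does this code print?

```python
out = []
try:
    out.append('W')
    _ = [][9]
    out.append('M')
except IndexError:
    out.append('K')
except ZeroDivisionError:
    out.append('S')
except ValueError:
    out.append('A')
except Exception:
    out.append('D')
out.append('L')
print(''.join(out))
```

Execution trace: 'W' (try body) → 'K' (except IndexError) → 'L' (after the try/except). Output: WKL

Answer: WKL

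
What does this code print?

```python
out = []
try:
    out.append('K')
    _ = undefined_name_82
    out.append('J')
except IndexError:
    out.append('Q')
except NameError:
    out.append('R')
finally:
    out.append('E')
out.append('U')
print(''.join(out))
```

Execution trace: 'K' (try body) → 'R' (except NameError) → 'E' (finally) → 'U' (after the try/except). Output: KREU

Answer: KREU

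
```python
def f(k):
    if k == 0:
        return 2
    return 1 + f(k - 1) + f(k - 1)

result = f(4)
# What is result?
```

f(k) = 1 + 2·f(k-1), f(0)=2. Closed form: (2+1)·2^4 - 1 = 47.

Answer: 47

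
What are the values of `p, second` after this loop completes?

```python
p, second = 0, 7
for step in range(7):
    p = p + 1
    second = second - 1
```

p goes 0→7, second goes 7→0
`p, second` takes the values: (0, 7) → (1, 7) → (1, 6) → (2, 6) → (2, 5) → (3, 5) → (3, 4) → (4, 4) → (4, 3) → (5, 3) → (5, 2) → (6, 2) → (6, 1) → (7, 1) → (7, 0)

Answer: 7, 0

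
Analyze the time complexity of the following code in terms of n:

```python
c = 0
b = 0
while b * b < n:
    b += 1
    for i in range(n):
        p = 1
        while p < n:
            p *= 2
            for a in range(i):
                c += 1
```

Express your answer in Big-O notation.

Each loop level contributes: √n × n × log n × n. Multiplying the contributions gives O(n^2√n log n).

Answer: O(n^2√n log n)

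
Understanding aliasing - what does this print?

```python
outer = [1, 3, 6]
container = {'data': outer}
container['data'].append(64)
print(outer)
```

Key concept: dict holds reference to list.
Step by step:
`outer = [1, 3, 6]` → outer = [1, 3, 6]
`container = {'data': outer}` → container = {'data': [1, 3, 6]}
`container['data'].append(64)` → outer = [1, 3, 6, 64]; container = {'data': [1, 3, 6, 64]}
`print(outer)` → prints [1, 3, 6, 64]

Answer: [1, 3, 6, 64]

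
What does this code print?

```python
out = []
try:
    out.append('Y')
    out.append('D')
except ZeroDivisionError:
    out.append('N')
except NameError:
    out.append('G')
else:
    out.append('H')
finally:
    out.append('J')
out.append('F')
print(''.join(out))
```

Execution trace: 'Y' (try body) → 'D' (try body, no exception) → 'H' (else) → 'J' (finally) → 'F' (after the try/except). Output: YDHJF

Answer: YDHJF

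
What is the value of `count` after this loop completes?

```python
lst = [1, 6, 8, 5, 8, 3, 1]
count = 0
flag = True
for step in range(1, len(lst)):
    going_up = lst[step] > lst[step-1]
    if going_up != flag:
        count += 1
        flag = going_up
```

Count direction changes in [1, 6, 8, 5, 8, 3, 1]
`count` takes the values: 0 → 1 → 2 → 3

Answer: 3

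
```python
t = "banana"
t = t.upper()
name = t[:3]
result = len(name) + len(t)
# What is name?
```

Trace:
`t = "banana"` → t = 'banana'
`t = t.upper()` → t = 'BANANA'
`name = t[:3]` → name = 'BAN'
`result = len(name) + len(t)` → result = 9
So name = 'BAN'

Answer: 'BAN'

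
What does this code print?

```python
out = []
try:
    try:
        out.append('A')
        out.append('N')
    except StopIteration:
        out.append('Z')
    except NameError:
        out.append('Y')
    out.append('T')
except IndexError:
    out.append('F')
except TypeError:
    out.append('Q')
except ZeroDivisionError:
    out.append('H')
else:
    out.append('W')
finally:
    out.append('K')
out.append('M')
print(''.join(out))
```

Execution trace: 'A' (inner try body) → 'N' (inner try body, no exception) → 'T' (try body, no exception) → 'W' (else) → 'K' (finally) → 'M' (after the try/except). Output: ANTWKM

Answer: ANTWKM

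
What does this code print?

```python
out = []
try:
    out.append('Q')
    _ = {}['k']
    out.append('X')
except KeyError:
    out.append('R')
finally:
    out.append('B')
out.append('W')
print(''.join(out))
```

Execution trace: 'Q' (try body) → 'R' (except KeyError) → 'B' (finally) → 'W' (after the try/except). Output: QRBW

Answer: QRBW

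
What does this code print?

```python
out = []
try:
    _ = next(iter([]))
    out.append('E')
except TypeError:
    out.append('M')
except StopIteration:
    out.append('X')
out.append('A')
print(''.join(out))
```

Execution trace: 'X' (except StopIteration) → 'A' (after the try/except). Output: XA

Answer: XA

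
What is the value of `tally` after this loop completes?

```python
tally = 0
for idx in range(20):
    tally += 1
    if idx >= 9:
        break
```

Loop breaks when idx reaches 9, tally is 10
`tally` takes the values: 0 → 1 → 2 → 3 → 4 → 5 → 6 → 7 → 8 → 9 → 10

Answer: 10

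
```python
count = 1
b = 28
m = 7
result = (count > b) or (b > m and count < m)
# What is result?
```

Trace:
`count = 1` → count = 1
`b = 28` → b = 28
`m = 7` → m = 7
`result = (count > b) or (b > m and count < m)` → result = True
So result = True

Answer: True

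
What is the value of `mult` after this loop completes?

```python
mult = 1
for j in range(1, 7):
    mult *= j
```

6! = 720
`mult` takes the values: 1 → 2 → 6 → 24 → 120 → 720

Answer: 720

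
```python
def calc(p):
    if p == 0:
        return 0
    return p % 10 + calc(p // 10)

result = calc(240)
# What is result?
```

Sum of digits of 240: 0 + 4 + 2 = 6

Answer: 6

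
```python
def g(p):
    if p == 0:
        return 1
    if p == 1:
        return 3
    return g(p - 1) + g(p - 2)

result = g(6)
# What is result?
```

Build up from base cases: g(0)=1, g(1)=3, g(2)=4, g(3)=7, g(4)=11, g(5)=18, g(6)=29

Answer: 29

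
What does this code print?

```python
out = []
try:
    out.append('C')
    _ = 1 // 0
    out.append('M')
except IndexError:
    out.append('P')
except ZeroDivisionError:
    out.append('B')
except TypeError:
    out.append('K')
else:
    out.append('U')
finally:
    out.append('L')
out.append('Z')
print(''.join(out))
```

Execution trace: 'C' (try body) → 'B' (except ZeroDivisionError) → 'L' (finally) → 'Z' (after the try/except). Output: CBLZ

Answer: CBLZ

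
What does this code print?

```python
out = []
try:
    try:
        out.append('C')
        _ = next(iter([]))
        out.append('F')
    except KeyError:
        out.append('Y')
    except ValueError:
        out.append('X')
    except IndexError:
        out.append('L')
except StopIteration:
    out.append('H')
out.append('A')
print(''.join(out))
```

Execution trace: 'C' (try body) → 'H' (outer except StopIteration) → 'A' (after the try/except). Output: CHA

Answer: CHA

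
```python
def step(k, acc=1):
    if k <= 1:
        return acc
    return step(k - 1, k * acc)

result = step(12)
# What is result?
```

Accumulator trace (n, acc): (12, 1) -> (11, 12) -> (10, 132) -> (9, 1320) -> (8, 11880) -> (7, 95040) -> (6, 665280) -> (5, 3991680) -> (4, 19958400) -> (3, 79833600) -> (2, 239500800) -> (1, 479001600) -> return 479001600

Answer: 479001600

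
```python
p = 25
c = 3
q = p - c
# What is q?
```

Trace:
`p = 25` → p = 25
`c = 3` → c = 3
`q = p - c` → q = 22
So q = 22

Answer: 22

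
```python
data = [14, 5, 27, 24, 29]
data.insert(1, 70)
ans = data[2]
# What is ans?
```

Trace:
`data = [14, 5, 27, 24, 29]` → data = [14, 5, 27, 24, 29]
`data.insert(1, 70)` → data = [14, 70, 5, 27, 24, 29]
`ans = data[2]` → ans = 5
So ans = 5

Answer: 5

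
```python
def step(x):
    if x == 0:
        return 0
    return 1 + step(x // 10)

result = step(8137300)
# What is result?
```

Count of digits of 8137300: 7

Answer: 7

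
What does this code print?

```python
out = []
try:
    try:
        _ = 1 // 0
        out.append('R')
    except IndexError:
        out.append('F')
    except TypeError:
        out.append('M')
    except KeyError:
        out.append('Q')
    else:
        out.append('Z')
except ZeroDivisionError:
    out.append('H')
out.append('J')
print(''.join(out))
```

Execution trace: 'H' (outer except ZeroDivisionError) → 'J' (after the try/except). Output: HJ

Answer: HJ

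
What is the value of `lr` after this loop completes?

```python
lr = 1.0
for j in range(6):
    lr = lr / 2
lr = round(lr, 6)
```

Halving LR 6 times: 1 / 2^6
`lr` takes the values: 1.0 → 0.5 → 0.25 → 0.125 → 0.0625 → 0.03125 → 0.015625

Answer: 0.015625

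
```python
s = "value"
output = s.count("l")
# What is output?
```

Trace:
`s = "value"` → s = 'value'
`output = s.count("l")` → output = 1
So output = 1

Answer: 1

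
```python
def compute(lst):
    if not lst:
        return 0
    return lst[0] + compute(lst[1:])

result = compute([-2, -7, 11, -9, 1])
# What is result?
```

(-2) + (-7) + 11 + (-9) + 1 + 0 = -6

Answer: -6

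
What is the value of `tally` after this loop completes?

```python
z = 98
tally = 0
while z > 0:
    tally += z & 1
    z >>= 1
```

Count set bits in 98 (binary: 0b1100010)
`tally` takes the values: 0 → 1 → 2 → 3

Answer: 3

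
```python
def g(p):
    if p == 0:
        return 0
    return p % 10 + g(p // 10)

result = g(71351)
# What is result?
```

Sum of digits of 71351: 1 + 5 + 3 + 1 + 7 = 17

Answer: 17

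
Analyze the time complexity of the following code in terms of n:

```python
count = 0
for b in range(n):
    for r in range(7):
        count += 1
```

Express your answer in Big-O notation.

Each loop level contributes: n × 1. Multiplying the contributions gives O(n).

Answer: O(n)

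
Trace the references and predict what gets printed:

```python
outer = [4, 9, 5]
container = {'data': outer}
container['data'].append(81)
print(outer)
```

Key concept: dict holds reference to list.
Step by step:
`outer = [4, 9, 5]` → outer = [4, 9, 5]
`container = {'data': outer}` → container = {'data': [4, 9, 5]}
`container['data'].append(81)` → outer = [4, 9, 5, 81]; container = {'data': [4, 9, 5, 81]}
`print(outer)` → prints [4, 9, 5, 81]

Answer: [4, 9, 5, 81]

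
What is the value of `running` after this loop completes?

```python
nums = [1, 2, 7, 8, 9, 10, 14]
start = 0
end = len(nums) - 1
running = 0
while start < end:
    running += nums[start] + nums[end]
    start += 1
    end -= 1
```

Sum of pairs from ends
`running` takes the values: 0 → 15 → 27 → 43

Answer: 43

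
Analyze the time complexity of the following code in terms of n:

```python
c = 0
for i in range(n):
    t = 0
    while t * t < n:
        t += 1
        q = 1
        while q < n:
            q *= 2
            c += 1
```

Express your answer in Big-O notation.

Each loop level contributes: n × √n × log n. Multiplying the contributions gives O(n√n log n).

Answer: O(n√n log n)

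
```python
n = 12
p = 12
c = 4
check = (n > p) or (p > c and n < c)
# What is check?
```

Trace:
`n = 12` → n = 12
`p = 12` → p = 12
`c = 4` → c = 4
`check = (n > p) or (p > c and n < c)` → check = False
So check = False

Answer: False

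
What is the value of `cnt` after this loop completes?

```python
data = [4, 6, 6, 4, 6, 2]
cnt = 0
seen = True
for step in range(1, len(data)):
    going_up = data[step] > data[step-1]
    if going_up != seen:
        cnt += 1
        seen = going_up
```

Count direction changes in [4, 6, 6, 4, 6, 2]
`cnt` takes the values: 0 → 1 → 2 → 3

Answer: 3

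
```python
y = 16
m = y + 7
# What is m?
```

Trace:
`y = 16` → y = 16
`m = y + 7` → m = 23
So m = 23

Answer: 23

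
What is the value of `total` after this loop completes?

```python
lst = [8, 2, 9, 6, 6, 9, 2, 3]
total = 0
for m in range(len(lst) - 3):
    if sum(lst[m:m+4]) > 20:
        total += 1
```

Count windows with sum > 20
`total` takes the values: 0 → 1 → 2 → 3 → 4

Answer: 4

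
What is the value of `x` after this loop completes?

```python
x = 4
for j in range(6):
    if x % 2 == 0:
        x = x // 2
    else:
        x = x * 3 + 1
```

Collatz-style transformation from 4
`x` takes the values: 4 → 2 → 1 → 4 → 2 → 1 → 4

Answer: 4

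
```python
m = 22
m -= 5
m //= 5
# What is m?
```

Trace:
`m = 22` → m = 22
`m -= 5` → m = 17
`m //= 5` → m = 3
So m = 3

Answer: 3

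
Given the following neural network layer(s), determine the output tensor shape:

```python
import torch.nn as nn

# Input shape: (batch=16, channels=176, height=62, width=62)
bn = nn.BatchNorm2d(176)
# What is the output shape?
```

Input: (16, 176, 62, 62) -> Output: (16, 176, 62, 62)

Answer: (16, 176, 62, 62)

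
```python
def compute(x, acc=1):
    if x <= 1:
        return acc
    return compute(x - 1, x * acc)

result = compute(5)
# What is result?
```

Accumulator trace (n, acc): (5, 1) -> (4, 5) -> (3, 20) -> (2, 60) -> (1, 120) -> return 120

Answer: 120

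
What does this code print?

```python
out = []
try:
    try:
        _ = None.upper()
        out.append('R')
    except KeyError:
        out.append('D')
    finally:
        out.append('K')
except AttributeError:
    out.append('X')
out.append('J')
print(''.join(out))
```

Execution trace: 'K' (finally) → 'X' (outer except AttributeError) → 'J' (after the try/except). Output: KXJ

Answer: KXJ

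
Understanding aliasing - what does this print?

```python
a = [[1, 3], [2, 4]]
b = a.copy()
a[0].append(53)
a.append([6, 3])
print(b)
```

Key concept: shallow copy with nested lists.
Step by step:
`a = [[1, 3], [2, 4]]` → a = [[1, 3], [2, 4]]
`b = a.copy()` → b = [[1, 3], [2, 4]]
`a[0].append(53)` → a = [[1, 3, 53], [2, 4]]; b = [[1, 3, 53], [2, 4]]
`a.append([6, 3])` → a = [[1, 3, 53], [2, 4], [6, 3]]
`print(b)` → prints [[1, 3, 53], [2, 4]]

Answer: [[1, 3, 53], [2, 4]]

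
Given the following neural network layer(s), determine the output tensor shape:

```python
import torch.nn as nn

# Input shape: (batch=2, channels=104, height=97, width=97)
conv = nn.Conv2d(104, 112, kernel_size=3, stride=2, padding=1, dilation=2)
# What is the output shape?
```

Input: (2, 104, 97, 97) -> Output: (2, 112, 48, 48)

Answer: (2, 112, 48, 48)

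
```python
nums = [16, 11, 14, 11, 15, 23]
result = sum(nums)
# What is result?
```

Trace:
`nums = [16, 11, 14, 11, 15, 23]` → nums = [16, 11, 14, 11, 15, 23]
`result = sum(nums)` → result = 90
So result = 90

Answer: 90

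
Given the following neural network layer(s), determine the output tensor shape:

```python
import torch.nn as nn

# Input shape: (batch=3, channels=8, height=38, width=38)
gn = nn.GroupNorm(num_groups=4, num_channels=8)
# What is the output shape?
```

Input: (3, 8, 38, 38) -> Output: (3, 8, 38, 38)

Answer: (3, 8, 38, 38)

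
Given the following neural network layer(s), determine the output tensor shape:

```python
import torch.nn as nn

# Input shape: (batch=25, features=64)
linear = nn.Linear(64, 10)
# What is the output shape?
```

Input: (25, 64) -> Output: (25, 10)

Answer: (25, 10)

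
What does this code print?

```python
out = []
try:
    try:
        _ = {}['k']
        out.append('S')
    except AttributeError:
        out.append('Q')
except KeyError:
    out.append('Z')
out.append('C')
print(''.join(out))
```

Execution trace: 'Z' (outer except KeyError) → 'C' (after the try/except). Output: ZC

Answer: ZC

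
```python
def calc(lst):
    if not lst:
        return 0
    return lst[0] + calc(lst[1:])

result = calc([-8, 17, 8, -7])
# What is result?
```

(-8) + 17 + 8 + (-7) + 0 = 10

Answer: 10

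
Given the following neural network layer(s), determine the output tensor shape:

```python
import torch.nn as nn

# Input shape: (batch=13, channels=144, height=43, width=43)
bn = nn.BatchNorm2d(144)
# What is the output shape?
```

Input: (13, 144, 43, 43) -> Output: (13, 144, 43, 43)

Answer: (13, 144, 43, 43)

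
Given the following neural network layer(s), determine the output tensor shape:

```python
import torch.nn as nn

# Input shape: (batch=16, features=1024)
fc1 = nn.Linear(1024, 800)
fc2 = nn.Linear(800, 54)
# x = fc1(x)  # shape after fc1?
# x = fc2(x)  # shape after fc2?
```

Input: (16, 1024) -> after fc1: (16, 800) -> Output: (16, 54)

Answer: (16, 54)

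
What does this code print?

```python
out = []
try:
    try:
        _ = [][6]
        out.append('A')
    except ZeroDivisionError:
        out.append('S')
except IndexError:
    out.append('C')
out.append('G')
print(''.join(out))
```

Execution trace: 'C' (outer except IndexError) → 'G' (after the try/except). Output: CG

Answer: CG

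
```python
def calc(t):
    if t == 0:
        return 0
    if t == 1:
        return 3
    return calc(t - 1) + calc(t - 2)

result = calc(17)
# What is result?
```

Build up from base cases: calc(0)=0, calc(1)=3, calc(2)=3, calc(3)=6, calc(4)=9, calc(5)=15, calc(6)=24, ..., calc(17)=4791

Answer: 4791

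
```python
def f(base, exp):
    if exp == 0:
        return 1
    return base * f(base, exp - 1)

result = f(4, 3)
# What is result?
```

f(4, 3) = 4 * 4 * 4 = 64

Answer: 64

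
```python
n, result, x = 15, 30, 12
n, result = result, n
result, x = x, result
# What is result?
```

Trace:
`n, result, x = 15, 30, 12` → n = 15; result = 30; x = 12
`n, result = result, n` → n = 30; result = 15
`result, x = x, result` → result = 12; x = 15
So result = 12

Answer: 12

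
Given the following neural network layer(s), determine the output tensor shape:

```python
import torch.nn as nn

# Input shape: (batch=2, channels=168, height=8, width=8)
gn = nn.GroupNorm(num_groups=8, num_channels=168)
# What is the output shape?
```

Input: (2, 168, 8, 8) -> Output: (2, 168, 8, 8)

Answer: (2, 168, 8, 8)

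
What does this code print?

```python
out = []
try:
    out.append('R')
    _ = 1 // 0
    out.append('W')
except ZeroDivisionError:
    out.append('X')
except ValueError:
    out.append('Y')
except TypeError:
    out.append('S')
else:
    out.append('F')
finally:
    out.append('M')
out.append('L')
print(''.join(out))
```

Execution trace: 'R' (try body) → 'X' (except ZeroDivisionError) → 'M' (finally) → 'L' (after the try/except). Output: RXML

Answer: RXML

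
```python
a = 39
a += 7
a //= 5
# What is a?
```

Trace:
`a = 39` → a = 39
`a += 7` → a = 46
`a //= 5` → a = 9
So a = 9

Answer: 9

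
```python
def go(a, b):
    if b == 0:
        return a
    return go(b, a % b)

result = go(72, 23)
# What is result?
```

go(72, 23) -> go(23, 3) -> go(3, 2) -> go(2, 1) -> go(1, 0) -> 1

Answer: 1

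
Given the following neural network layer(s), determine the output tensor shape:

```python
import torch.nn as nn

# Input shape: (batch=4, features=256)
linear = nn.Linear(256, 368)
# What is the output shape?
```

Input: (4, 256) -> Output: (4, 368)

Answer: (4, 368)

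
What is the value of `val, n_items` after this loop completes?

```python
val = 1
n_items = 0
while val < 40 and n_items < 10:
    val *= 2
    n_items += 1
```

Double until >= 40 or 10 iterations
`val, n_items` takes the values: (1, 0) → (2, 0) → (2, 1) → (4, 1) → (4, 2) → (8, 2) → (8, 3) → (16, 3) → (16, 4) → (32, 4) → (32, 5) → (64, 5) → (64, 6)

Answer: 64, 6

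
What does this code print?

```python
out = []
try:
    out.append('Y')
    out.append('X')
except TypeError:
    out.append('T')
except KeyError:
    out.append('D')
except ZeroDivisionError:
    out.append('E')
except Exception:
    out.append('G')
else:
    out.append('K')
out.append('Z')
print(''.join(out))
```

Execution trace: 'Y' (try body) → 'X' (try body, no exception) → 'K' (else) → 'Z' (after the try/except). Output: YXKZ

Answer: YXKZ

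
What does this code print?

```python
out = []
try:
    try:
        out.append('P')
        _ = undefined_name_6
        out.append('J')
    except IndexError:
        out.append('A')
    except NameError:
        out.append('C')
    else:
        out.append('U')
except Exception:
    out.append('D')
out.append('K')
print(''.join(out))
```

Execution trace: 'P' (inner try body) → 'C' (inner except NameError) → 'K' (after the try/except). Output: PCK

Answer: PCK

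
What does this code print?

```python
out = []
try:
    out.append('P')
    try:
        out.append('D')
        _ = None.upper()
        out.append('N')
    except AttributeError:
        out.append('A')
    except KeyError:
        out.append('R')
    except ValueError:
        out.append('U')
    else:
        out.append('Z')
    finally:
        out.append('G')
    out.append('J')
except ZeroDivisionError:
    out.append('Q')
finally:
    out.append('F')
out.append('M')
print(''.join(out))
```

Execution trace: 'P' (try body) → 'D' (inner try body) → 'A' (inner except AttributeError) → 'G' (inner finally) → 'J' (try body, no exception) → 'F' (finally) → 'M' (after the try/except). Output: PDAGJFM

Answer: PDAGJFM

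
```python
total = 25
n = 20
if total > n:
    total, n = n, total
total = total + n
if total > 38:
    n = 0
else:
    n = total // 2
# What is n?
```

Trace:
`total = 25` → total = 25
`n = 20` → n = 20
`if total > n: ...` → total > n is True → total = 20; n = 25
`total = total + n` → total = 45
`if total > 38: ...` → total > 38 is True → n = 0
So n = 0

Answer: 0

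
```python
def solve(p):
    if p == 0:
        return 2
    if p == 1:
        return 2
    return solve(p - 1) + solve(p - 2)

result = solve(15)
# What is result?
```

Build up from base cases: solve(0)=2, solve(1)=2, solve(2)=4, solve(3)=6, solve(4)=10, solve(5)=16, solve(6)=26, ..., solve(15)=1974

Answer: 1974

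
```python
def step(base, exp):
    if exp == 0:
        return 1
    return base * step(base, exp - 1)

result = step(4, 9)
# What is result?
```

step(4, 9) = 4 * 4 * 4 * 4 * 4 * 4 * 4 * 4 * 4 = 262144

Answer: 262144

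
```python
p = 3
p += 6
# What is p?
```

Trace:
`p = 3` → p = 3
`p += 6` → p = 9
So p = 9

Answer: 9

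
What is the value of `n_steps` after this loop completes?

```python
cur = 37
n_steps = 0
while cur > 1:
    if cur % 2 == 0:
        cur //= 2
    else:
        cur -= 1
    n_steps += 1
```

Steps to reduce 37 to 1
`n_steps` takes the values: 0 → 1 → 2 → 3 → 4 → 5 → 6 → 7

Answer: 7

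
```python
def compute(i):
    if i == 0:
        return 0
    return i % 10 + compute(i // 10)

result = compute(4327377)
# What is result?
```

Sum of digits of 4327377: 7 + 7 + 3 + 7 + 2 + 3 + 4 = 33

Answer: 33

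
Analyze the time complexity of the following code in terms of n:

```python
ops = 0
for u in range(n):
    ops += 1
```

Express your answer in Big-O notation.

Each loop level contributes: n. Multiplying the contributions gives O(n).

Answer: O(n)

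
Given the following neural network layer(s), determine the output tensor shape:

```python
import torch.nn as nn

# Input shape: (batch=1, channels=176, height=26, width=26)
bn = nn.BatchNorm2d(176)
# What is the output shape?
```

Input: (1, 176, 26, 26) -> Output: (1, 176, 26, 26)

Answer: (1, 176, 26, 26)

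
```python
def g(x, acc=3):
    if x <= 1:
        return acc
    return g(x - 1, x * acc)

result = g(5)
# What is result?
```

Accumulator trace (n, acc): (5, 3) -> (4, 15) -> (3, 60) -> (2, 180) -> (1, 360) -> return 360

Answer: 360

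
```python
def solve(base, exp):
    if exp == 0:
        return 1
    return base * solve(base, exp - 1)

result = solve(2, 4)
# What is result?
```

solve(2, 4) = 2 * 2 * 2 * 2 = 16

Answer: 16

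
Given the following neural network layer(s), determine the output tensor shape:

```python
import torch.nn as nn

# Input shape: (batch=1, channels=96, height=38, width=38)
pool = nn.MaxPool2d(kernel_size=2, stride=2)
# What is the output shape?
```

Input: (1, 96, 38, 38) -> Output: (1, 96, 19, 19)

Answer: (1, 96, 19, 19)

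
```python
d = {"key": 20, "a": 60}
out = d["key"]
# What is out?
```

Trace:
`d = {"key": 20, "a": 60}` → d = {'key': 20, 'a': 60}
`out = d["key"]` → out = 20
So out = 20

Answer: 20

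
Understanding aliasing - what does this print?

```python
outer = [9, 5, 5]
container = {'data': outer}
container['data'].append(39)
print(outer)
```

Key concept: dict holds reference to list.
Step by step:
`outer = [9, 5, 5]` → outer = [9, 5, 5]
`container = {'data': outer}` → container = {'data': [9, 5, 5]}
`container['data'].append(39)` → outer = [9, 5, 5, 39]; container = {'data': [9, 5, 5, 39]}
`print(outer)` → prints [9, 5, 5, 39]

Answer: [9, 5, 5, 39]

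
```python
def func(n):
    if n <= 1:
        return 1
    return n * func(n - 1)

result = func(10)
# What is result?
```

func(10) = 10 * 9 * 8 * 7 * 6 * 5 * 4 * 3 * 2 * 1 = 3628800

Answer: 3628800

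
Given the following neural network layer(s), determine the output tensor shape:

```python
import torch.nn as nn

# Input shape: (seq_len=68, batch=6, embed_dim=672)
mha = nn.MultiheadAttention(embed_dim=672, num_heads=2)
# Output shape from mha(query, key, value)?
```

Input: (68, 6, 672) -> Output: (68, 6, 672)

Answer: (68, 6, 672)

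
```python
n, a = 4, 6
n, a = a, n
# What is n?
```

Trace:
`n, a = 4, 6` → n = 4; a = 6
`n, a = a, n` → n = 6; a = 4
So n = 6

Answer: 6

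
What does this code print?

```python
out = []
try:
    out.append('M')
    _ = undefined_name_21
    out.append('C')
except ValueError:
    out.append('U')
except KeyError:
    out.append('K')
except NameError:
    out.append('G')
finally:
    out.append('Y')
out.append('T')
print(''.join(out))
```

Execution trace: 'M' (try body) → 'G' (except NameError) → 'Y' (finally) → 'T' (after the try/except). Output: MGYT

Answer: MGYT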